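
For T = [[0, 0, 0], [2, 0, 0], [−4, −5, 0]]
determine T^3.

T is strictly triangular, hence nilpotent: T^3 = 0, so T^3 = 0.

[[0, 0, 0], [0, 0, 0], [0, 0, 0]]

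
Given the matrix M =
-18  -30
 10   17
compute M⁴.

tr M = -1 and det M = -6, so the characteristic polynomial is λ² − (-1)λ + (-6) with roots -3 and 2.
Eigenvectors give P = [[-2, -3], [1, 2]] with P⁻¹ = [[-2, -3], [1, 2]], and M = P·diag(-3, 2)·P⁻¹.
Then M⁴ = P·diag(81, 16)·P⁻¹ = [[-162, -48], [81, 32]] · [[-2, -3], [1, 2]] = [[276, 390], [-130, -179]].

[[276, 390], [-130, -179]]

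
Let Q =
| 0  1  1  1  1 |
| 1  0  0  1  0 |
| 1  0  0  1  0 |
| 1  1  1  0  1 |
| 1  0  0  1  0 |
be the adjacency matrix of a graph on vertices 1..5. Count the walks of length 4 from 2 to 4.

13

The number of length-4 walks from vertex 2 to vertex 4 is entry (2,4) of Q^4, where Q is the adjacency matrix.
Q^2 = [[4, 1, 1, 3, 1], [1, 2, 2, 1, 2], [1, 2, 2, 1, 2], [3, 1, 1, 4, 1], [1, 2, 2, 1, 2]]
Q^3 = [[6, 7, 7, 7, 7], [7, 2, 2, 7, 2], [7, 2, 2, 7, 2], [7, 7, 7, 6, 7], [7, 2, 2, 7, 2]]
Q^4 = [[28, 13, 13, 27, 13], [13, 14, 14, 13, 14], [13, 14, 14, 13, 14], [27, 13, 13, 28, 13], [13, 14, 14, 13, 14]]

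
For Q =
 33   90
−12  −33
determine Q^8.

[[6561, 0], [0, 6561]]

tr Q = 0 and det Q = −9, so the characteristic polynomial is λ² − (0)λ + (−9) with roots −3 and 3.
Eigenvectors give P = [[−5, −3], [2, 1]] with P⁻¹ = [[1, 3], [−2, −5]], and Q = P·diag(−3, 3)·P⁻¹.
Then Q^8 = P·diag(6561, 6561)·P⁻¹ = [[−32805, −19683], [13122, 6561]] · [[1, 3], [−2, −5]] = [[6561, 0], [0, 6561]].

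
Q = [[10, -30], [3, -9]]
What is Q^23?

Q² = Q (a projection; rank 1, trace 1), so Q^23 = Q.

[[10, -30], [3, -9]]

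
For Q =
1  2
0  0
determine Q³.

[[1, 2], [0, 0]]

Q² = [[1, 2], [0, 0]]
Q³ = [[1, 2], [0, 0]]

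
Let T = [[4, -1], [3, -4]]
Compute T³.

[[52, -13], [39, -52]]

T² = [[13, 0], [0, 13]]
T³ = [[52, -13], [39, -52]]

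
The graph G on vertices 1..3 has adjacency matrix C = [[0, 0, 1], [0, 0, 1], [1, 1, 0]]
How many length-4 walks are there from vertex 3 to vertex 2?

The number of length-4 walks from vertex 3 to vertex 2 is entry (3,2) of C⁴, where C is the adjacency matrix.
C² = [[1, 1, 0], [1, 1, 0], [0, 0, 2]]
C³ = [[0, 0, 2], [0, 0, 2], [2, 2, 0]]
C⁴ = [[2, 2, 0], [2, 2, 0], [0, 0, 4]]

0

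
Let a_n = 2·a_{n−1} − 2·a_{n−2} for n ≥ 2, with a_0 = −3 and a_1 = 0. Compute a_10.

With companion matrix M = [[2, −2], [1, 0]], [a_n, a_{n−1}]ᵀ = M·[a_{n−1}, a_{n−2}]ᵀ, so [a_10, a_9]ᵀ = M^9·[a_1, a_0]ᵀ.
M^9 = [[32, −32], [16, 0]], giving [a_10, a_9]ᵀ = [[96], [0]].

96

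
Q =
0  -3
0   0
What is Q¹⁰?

[[0, 0], [0, 0]]

Q is strictly triangular, hence nilpotent: Q² = 0, so Q¹⁰ = 0.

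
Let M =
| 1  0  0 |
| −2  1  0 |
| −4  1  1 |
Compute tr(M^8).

M = I + N where N = [[0, 0, 0], [−2, 0, 0], [−4, 1, 0]] is strictly lower-triangular, so N^3 = 0.
(I + N)^8 = I + 8·N + 28·N^2 = [[1, 0, 0], [−16, 1, 0], [−88, 8, 1]].

3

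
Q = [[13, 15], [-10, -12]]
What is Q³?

[[97, 105], [-70, -78]]

tr Q = 1 and det Q = -6, so the characteristic polynomial is λ² − (1)λ + (-6) with roots 3 and -2.
Eigenvectors give P = [[3, 1], [-2, -1]] with P⁻¹ = [[1, 1], [-2, -3]], and Q = P·diag(3, -2)·P⁻¹.
Then Q³ = P·diag(27, -8)·P⁻¹ = [[81, -8], [-54, 8]] · [[1, 1], [-2, -3]] = [[97, 105], [-70, -78]].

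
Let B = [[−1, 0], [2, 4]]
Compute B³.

[[−1, 0], [26, 64]]

B² = [[1, 0], [6, 16]]
B³ = [[−1, 0], [26, 64]]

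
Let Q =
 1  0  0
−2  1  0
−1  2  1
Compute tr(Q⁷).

Q = I + N where N = [[0, 0, 0], [−2, 0, 0], [−1, 2, 0]] is strictly lower-triangular, so N³ = 0.
(I + N)⁷ = I + 7·N + 21·N² = [[1, 0, 0], [−14, 1, 0], [−91, 14, 1]].

3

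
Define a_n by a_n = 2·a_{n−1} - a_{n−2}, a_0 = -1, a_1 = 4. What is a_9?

44

With companion matrix B = [[2, -1], [1, 0]], [a_n, a_{n−1}]ᵀ = B·[a_{n−1}, a_{n−2}]ᵀ, so [a_9, a_8]ᵀ = B⁸·[a_1, a_0]ᵀ.
B⁸ = [[9, -8], [8, -7]], giving [a_9, a_8]ᵀ = [[44], [39]].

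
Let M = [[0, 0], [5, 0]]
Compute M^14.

[[0, 0], [0, 0]]

M is strictly triangular, hence nilpotent: M^2 = 0, so M^14 = 0.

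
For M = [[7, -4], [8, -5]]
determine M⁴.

tr M = 2 and det M = -3, so the characteristic polynomial is λ² − (2)λ + (-3) with roots -1 and 3.
Eigenvectors give P = [[-1, 1], [-2, 1]] with P⁻¹ = [[1, -1], [2, -1]], and M = P·diag(-1, 3)·P⁻¹.
Then M⁴ = P·diag(1, 81)·P⁻¹ = [[-1, 81], [-2, 81]] · [[1, -1], [2, -1]] = [[161, -80], [160, -79]].

[[161, -80], [160, -79]]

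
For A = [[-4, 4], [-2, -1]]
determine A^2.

[[8, -20], [10, -7]]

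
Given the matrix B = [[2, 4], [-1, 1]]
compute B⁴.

B² = [[0, 12], [-3, -3]]
B³ = [[-12, 12], [-3, -15]]
B⁴ = [[-36, -36], [9, -27]]

[[-36, -36], [9, -27]]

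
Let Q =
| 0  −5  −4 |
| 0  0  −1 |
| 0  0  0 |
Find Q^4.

Q is strictly triangular, hence nilpotent: Q^3 = 0, so Q^4 = 0.

[[0, 0, 0], [0, 0, 0], [0, 0, 0]]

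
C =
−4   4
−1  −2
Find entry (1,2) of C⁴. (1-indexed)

−288

C² = [[12, −24], [6, 0]]
C³ = [[−24, 96], [−24, 24]]
C⁴ = [[0, −288], [72, −144]]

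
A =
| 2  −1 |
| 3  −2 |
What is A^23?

[[2, −1], [3, −2]]

A² = I (check: tr A = 0 and det A = −1), so A^23 = A since 23 is odd.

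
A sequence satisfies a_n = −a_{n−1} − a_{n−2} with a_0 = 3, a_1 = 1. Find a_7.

With companion matrix M = [[−1, −1], [1, 0]], [a_n, a_{n−1}]ᵀ = M·[a_{n−1}, a_{n−2}]ᵀ, so [a_7, a_6]ᵀ = M⁶·[a_1, a_0]ᵀ.
M⁶ = [[1, 0], [0, 1]], giving [a_7, a_6]ᵀ = [[1], [3]].

1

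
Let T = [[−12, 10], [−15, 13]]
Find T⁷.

tr T = 1 and det T = −6, so the characteristic polynomial is λ² − (1)λ + (−6) with roots 3 and −2.
Eigenvectors give P = [[−2, −1], [−3, −1]] with P⁻¹ = [[1, −1], [−3, 2]], and T = P·diag(3, −2)·P⁻¹.
Then T⁷ = P·diag(2187, −128)·P⁻¹ = [[−4374, 128], [−6561, 128]] · [[1, −1], [−3, 2]] = [[−4758, 4630], [−6945, 6817]].

[[−4758, 4630], [−6945, 6817]]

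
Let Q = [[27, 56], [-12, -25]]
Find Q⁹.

tr Q = 2 and det Q = -3, so the characteristic polynomial is λ² − (2)λ + (-3) with roots -1 and 3.
Eigenvectors give P = [[-2, 7], [1, -3]] with P⁻¹ = [[3, 7], [1, 2]], and Q = P·diag(-1, 3)·P⁻¹.
Then Q⁹ = P·diag(-1, 19683)·P⁻¹ = [[2, 137781], [-1, -59049]] · [[3, 7], [1, 2]] = [[137787, 275576], [-59052, -118105]].

[[137787, 275576], [-59052, -118105]]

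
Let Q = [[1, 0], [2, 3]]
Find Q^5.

tr Q = 4 and det Q = 3, so the characteristic polynomial is λ² − (4)λ + (3) with roots 3 and 1.
Eigenvectors give P = [[0, 1], [-1, -1]] with P⁻¹ = [[-1, -1], [1, 0]], and Q = P·diag(3, 1)·P⁻¹.
Then Q^5 = P·diag(243, 1)·P⁻¹ = [[0, 1], [-243, -1]] · [[-1, -1], [1, 0]] = [[1, 0], [242, 243]].

[[1, 0], [242, 243]]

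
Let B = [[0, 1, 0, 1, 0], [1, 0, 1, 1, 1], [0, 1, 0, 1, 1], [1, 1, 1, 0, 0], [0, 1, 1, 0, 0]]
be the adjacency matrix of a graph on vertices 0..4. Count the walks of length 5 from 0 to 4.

27

The number of length-5 walks from vertex 0 to vertex 4 is entry (0,4) of B⁵, where B is the adjacency matrix.
B² = [[2, 1, 2, 1, 1], [1, 4, 2, 2, 1], [2, 2, 3, 1, 1], [1, 2, 1, 3, 2], [1, 1, 1, 2, 2]]
B³ = [[2, 6, 3, 5, 3], [6, 6, 7, 7, 6], [3, 7, 4, 7, 5], [5, 7, 7, 4, 3], [3, 6, 5, 3, 2]]
B⁴ = [[11, 13, 14, 11, 9], [13, 26, 19, 19, 13], [14, 19, 19, 14, 11], [11, 19, 14, 19, 14], [9, 13, 11, 14, 11]]
B⁵ = [[24, 45, 33, 38, 27], [45, 64, 58, 58, 45], [33, 58, 44, 52, 38], [38, 58, 52, 44, 33], [27, 45, 38, 33, 24]]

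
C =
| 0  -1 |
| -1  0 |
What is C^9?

C² = I (check: tr C = 0 and det C = -1), so C^9 = C since 9 is odd.

[[0, -1], [-1, 0]]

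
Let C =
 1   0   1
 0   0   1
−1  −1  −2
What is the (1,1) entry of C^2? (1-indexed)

0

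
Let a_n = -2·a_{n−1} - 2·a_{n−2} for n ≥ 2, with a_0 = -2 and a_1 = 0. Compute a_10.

64

With companion matrix A = [[-2, -2], [1, 0]], [a_n, a_{n−1}]ᵀ = A·[a_{n−1}, a_{n−2}]ᵀ, so [a_10, a_9]ᵀ = A⁹·[a_1, a_0]ᵀ.
A⁹ = [[-32, -32], [16, 0]], giving [a_10, a_9]ᵀ = [[64], [0]].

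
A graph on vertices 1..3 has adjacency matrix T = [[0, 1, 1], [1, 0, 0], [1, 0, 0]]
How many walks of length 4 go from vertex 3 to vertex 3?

2

The number of length-4 walks from vertex 3 to vertex 3 is entry (3,3) of T⁴, where T is the adjacency matrix.
T² = [[2, 0, 0], [0, 1, 1], [0, 1, 1]]
T³ = [[0, 2, 2], [2, 0, 0], [2, 0, 0]]
T⁴ = [[4, 0, 0], [0, 2, 2], [0, 2, 2]]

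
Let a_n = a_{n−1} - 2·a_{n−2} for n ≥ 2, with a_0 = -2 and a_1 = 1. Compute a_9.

-29

With companion matrix A = [[1, -2], [1, 0]], [a_n, a_{n−1}]ᵀ = A·[a_{n−1}, a_{n−2}]ᵀ, so [a_9, a_8]ᵀ = A^8·[a_1, a_0]ᵀ.
A^8 = [[-17, 6], [-3, -14]], giving [a_9, a_8]ᵀ = [[-29], [25]].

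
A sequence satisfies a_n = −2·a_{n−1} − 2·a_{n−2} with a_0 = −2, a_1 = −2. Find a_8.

With companion matrix M = [[−2, −2], [1, 0]], [a_n, a_{n−1}]ᵀ = M·[a_{n−1}, a_{n−2}]ᵀ, so [a_8, a_7]ᵀ = M⁷·[a_1, a_0]ᵀ.
M⁷ = [[0, 16], [−8, −16]], giving [a_8, a_7]ᵀ = [[−32], [48]].

−32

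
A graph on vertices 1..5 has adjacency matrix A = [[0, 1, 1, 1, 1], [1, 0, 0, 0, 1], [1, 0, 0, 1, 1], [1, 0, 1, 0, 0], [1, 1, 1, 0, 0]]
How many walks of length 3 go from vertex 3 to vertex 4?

The number of length-3 walks from vertex 3 to vertex 4 is entry (3,4) of A³, where A is the adjacency matrix.
A² = [[4, 1, 2, 1, 2], [1, 2, 2, 1, 1], [2, 2, 3, 1, 1], [1, 1, 1, 2, 2], [2, 1, 1, 2, 3]]
A³ = [[6, 6, 7, 6, 7], [6, 2, 3, 3, 5], [7, 3, 4, 5, 7], [6, 3, 5, 2, 3], [7, 5, 7, 3, 4]]

5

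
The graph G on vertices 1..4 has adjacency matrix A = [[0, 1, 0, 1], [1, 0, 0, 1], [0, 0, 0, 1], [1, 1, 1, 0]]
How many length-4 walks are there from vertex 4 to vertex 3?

2

The number of length-4 walks from vertex 4 to vertex 3 is entry (4,3) of A⁴, where A is the adjacency matrix.
A² = [[2, 1, 1, 1], [1, 2, 1, 1], [1, 1, 1, 0], [1, 1, 0, 3]]
A³ = [[2, 3, 1, 4], [3, 2, 1, 4], [1, 1, 0, 3], [4, 4, 3, 2]]
A⁴ = [[7, 6, 4, 6], [6, 7, 4, 6], [4, 4, 3, 2], [6, 6, 2, 11]]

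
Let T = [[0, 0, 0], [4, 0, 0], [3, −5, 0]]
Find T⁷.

T is strictly triangular, hence nilpotent: T³ = 0, so T⁷ = 0.

[[0, 0, 0], [0, 0, 0], [0, 0, 0]]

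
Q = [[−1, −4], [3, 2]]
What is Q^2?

[[−11, −4], [3, −8]]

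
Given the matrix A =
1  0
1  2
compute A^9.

[[1, 0], [511, 512]]

tr A = 3 and det A = 2, so the characteristic polynomial is λ² − (3)λ + (2) with roots 2 and 1.
Eigenvectors give P = [[0, -1], [1, 1]] with P⁻¹ = [[1, 1], [-1, 0]], and A = P·diag(2, 1)·P⁻¹.
Then A^9 = P·diag(512, 1)·P⁻¹ = [[0, -1], [512, 1]] · [[1, 1], [-1, 0]] = [[1, 0], [511, 512]].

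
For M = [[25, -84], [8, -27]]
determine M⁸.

[[-39359, 137760], [-13120, 45921]]

tr M = -2 and det M = -3, so the characteristic polynomial is λ² − (-2)λ + (-3) with roots -3 and 1.
Eigenvectors give P = [[3, 7], [1, 2]] with P⁻¹ = [[-2, 7], [1, -3]], and M = P·diag(-3, 1)·P⁻¹.
Then M⁸ = P·diag(6561, 1)·P⁻¹ = [[19683, 7], [6561, 2]] · [[-2, 7], [1, -3]] = [[-39359, 137760], [-13120, 45921]].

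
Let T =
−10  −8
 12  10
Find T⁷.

[[−640, −512], [768, 640]]

tr T = 0 and det T = −4, so the characteristic polynomial is λ² − (0)λ + (−4) with roots −2 and 2.
Eigenvectors give P = [[−1, −2], [1, 3]] with P⁻¹ = [[−3, −2], [1, 1]], and T = P·diag(−2, 2)·P⁻¹.
Then T⁷ = P·diag(−128, 128)·P⁻¹ = [[128, −256], [−128, 384]] · [[−3, −2], [1, 1]] = [[−640, −512], [768, 640]].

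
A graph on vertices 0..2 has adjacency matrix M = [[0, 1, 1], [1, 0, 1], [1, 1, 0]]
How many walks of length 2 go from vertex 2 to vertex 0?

1

The number of length-2 walks from vertex 2 to vertex 0 is entry (2,0) of M^2, where M is the adjacency matrix.
M^2 = [[2, 1, 1], [1, 2, 1], [1, 1, 2]]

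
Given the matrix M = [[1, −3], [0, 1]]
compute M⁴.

[[1, −12], [0, 1]]

M = I + N where N = [[0, −3], [0, 0]] is strictly upper-triangular, so N² = 0.
(I + N)⁴ = I + 4·N = [[1, −12], [0, 1]].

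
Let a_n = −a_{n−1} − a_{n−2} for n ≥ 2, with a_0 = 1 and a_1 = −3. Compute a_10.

With companion matrix Q = [[−1, −1], [1, 0]], [a_n, a_{n−1}]ᵀ = Q·[a_{n−1}, a_{n−2}]ᵀ, so [a_10, a_9]ᵀ = Q^9·[a_1, a_0]ᵀ.
Q^9 = [[1, 0], [0, 1]], giving [a_10, a_9]ᵀ = [[−3], [1]].

−3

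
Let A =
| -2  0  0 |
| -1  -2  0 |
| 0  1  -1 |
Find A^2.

[[4, 0, 0], [4, 4, 0], [-1, -3, 1]]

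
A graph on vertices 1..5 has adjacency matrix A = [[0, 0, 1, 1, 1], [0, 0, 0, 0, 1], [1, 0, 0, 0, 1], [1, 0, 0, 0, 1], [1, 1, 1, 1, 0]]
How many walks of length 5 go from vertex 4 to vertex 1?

The number of length-5 walks from vertex 4 to vertex 1 is entry (4,1) of A⁵, where A is the adjacency matrix.
A² = [[3, 1, 1, 1, 2], [1, 1, 1, 1, 0], [1, 1, 2, 2, 1], [1, 1, 2, 2, 1], [2, 0, 1, 1, 4]]
A³ = [[4, 2, 5, 5, 6], [2, 0, 1, 1, 4], [5, 1, 2, 2, 6], [5, 1, 2, 2, 6], [6, 4, 6, 6, 4]]
A⁴ = [[16, 6, 10, 10, 16], [6, 4, 6, 6, 4], [10, 6, 11, 11, 10], [10, 6, 11, 11, 10], [16, 4, 10, 10, 22]]
A⁵ = [[36, 16, 32, 32, 42], [16, 4, 10, 10, 22], [32, 10, 20, 20, 38], [32, 10, 20, 20, 38], [42, 22, 38, 38, 40]]

32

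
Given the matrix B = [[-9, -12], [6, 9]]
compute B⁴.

tr B = 0 and det B = -9, so the characteristic polynomial is λ² − (0)λ + (-9) with roots -3 and 3.
Eigenvectors give P = [[2, -1], [-1, 1]] with P⁻¹ = [[1, 1], [1, 2]], and B = P·diag(-3, 3)·P⁻¹.
Then B⁴ = P·diag(81, 81)·P⁻¹ = [[162, -81], [-81, 81]] · [[1, 1], [1, 2]] = [[81, 0], [0, 81]].

[[81, 0], [0, 81]]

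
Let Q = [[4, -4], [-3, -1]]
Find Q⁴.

[[892, -492], [-369, 277]]

Q² = [[28, -12], [-9, 13]]
Q³ = [[148, -100], [-75, 23]]
Q⁴ = [[892, -492], [-369, 277]]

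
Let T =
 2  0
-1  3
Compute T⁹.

[[512, 0], [-19171, 19683]]

tr T = 5 and det T = 6, so the characteristic polynomial is λ² − (5)λ + (6) with roots 3 and 2.
Eigenvectors give P = [[0, 1], [-1, 1]] with P⁻¹ = [[1, -1], [1, 0]], and T = P·diag(3, 2)·P⁻¹.
Then T⁹ = P·diag(19683, 512)·P⁻¹ = [[0, 512], [-19683, 512]] · [[1, -1], [1, 0]] = [[512, 0], [-19171, 19683]].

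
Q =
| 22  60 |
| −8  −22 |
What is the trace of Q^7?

tr Q = 0 and det Q = −4, so the characteristic polynomial is λ² − (0)λ + (−4) with roots −2 and 2.
Eigenvectors give P = [[−5, −3], [2, 1]] with P⁻¹ = [[1, 3], [−2, −5]], and Q = P·diag(−2, 2)·P⁻¹.
Then Q^7 = P·diag(−128, 128)·P⁻¹ = [[640, −384], [−256, 128]] · [[1, 3], [−2, −5]] = [[1408, 3840], [−512, −1408]].

0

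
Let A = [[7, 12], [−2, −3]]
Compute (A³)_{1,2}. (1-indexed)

tr A = 4 and det A = 3, so the characteristic polynomial is λ² − (4)λ + (3) with roots 1 and 3.
Eigenvectors give P = [[2, −3], [−1, 1]] with P⁻¹ = [[−1, −3], [−1, −2]], and A = P·diag(1, 3)·P⁻¹.
Then A³ = P·diag(1, 27)·P⁻¹ = [[2, −81], [−1, 27]] · [[−1, −3], [−1, −2]] = [[79, 156], [−26, −51]].

156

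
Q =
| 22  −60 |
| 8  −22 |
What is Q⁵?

[[352, −960], [128, −352]]

tr Q = 0 and det Q = −4, so the characteristic polynomial is λ² − (0)λ + (−4) with roots −2 and 2.
Eigenvectors give P = [[5, 3], [2, 1]] with P⁻¹ = [[−1, 3], [2, −5]], and Q = P·diag(−2, 2)·P⁻¹.
Then Q⁵ = P·diag(−32, 32)·P⁻¹ = [[−160, 96], [−64, 32]] · [[−1, 3], [2, −5]] = [[352, −960], [128, −352]].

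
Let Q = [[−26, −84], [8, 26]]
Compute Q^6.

tr Q = 0 and det Q = −4, so the characteristic polynomial is λ² − (0)λ + (−4) with roots −2 and 2.
Eigenvectors give P = [[7, −3], [−2, 1]] with P⁻¹ = [[1, 3], [2, 7]], and Q = P·diag(−2, 2)·P⁻¹.
Then Q^6 = P·diag(64, 64)·P⁻¹ = [[448, −192], [−128, 64]] · [[1, 3], [2, 7]] = [[64, 0], [0, 64]].

[[64, 0], [0, 64]]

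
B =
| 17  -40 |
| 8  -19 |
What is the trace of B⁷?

-2186

tr B = -2 and det B = -3, so the characteristic polynomial is λ² − (-2)λ + (-3) with roots 1 and -3.
Eigenvectors give P = [[5, 2], [2, 1]] with P⁻¹ = [[1, -2], [-2, 5]], and B = P·diag(1, -3)·P⁻¹.
Then B⁷ = P·diag(1, -2187)·P⁻¹ = [[5, -4374], [2, -2187]] · [[1, -2], [-2, 5]] = [[8753, -21880], [4376, -10939]].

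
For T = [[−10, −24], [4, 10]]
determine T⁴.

tr T = 0 and det T = −4, so the characteristic polynomial is λ² − (0)λ + (−4) with roots 2 and −2.
Eigenvectors give P = [[2, −3], [−1, 1]] with P⁻¹ = [[−1, −3], [−1, −2]], and T = P·diag(2, −2)·P⁻¹.
Then T⁴ = P·diag(16, 16)·P⁻¹ = [[32, −48], [−16, 16]] · [[−1, −3], [−1, −2]] = [[16, 0], [0, 16]].

[[16, 0], [0, 16]]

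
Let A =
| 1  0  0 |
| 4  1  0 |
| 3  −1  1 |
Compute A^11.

A = I + N where N = [[0, 0, 0], [4, 0, 0], [3, −1, 0]] is strictly lower-triangular, so N^3 = 0.
(I + N)^11 = I + 11·N + 55·N^2 = [[1, 0, 0], [44, 1, 0], [−187, −11, 1]].

[[1, 0, 0], [44, 1, 0], [−187, −11, 1]]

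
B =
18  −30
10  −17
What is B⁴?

tr B = 1 and det B = −6, so the characteristic polynomial is λ² − (1)λ + (−6) with roots 3 and −2.
Eigenvectors give P = [[2, −3], [1, −2]] with P⁻¹ = [[2, −3], [1, −2]], and B = P·diag(3, −2)·P⁻¹.
Then B⁴ = P·diag(81, 16)·P⁻¹ = [[162, −48], [81, −32]] · [[2, −3], [1, −2]] = [[276, −390], [130, −179]].

[[276, −390], [130, −179]]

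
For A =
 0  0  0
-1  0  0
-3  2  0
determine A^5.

[[0, 0, 0], [0, 0, 0], [0, 0, 0]]

A is strictly triangular, hence nilpotent: A^3 = 0, so A^5 = 0.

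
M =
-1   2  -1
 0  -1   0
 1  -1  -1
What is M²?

[[0, -3, 2], [0, 1, 0], [-2, 4, 0]]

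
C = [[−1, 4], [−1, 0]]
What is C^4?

[[5, 28], [−7, 12]]

C^2 = [[−3, −4], [1, −4]]
C^3 = [[7, −12], [3, 4]]
C^4 = [[5, 28], [−7, 12]]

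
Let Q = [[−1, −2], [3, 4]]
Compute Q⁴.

[[−29, −30], [45, 46]]

tr Q = 3 and det Q = 2, so the characteristic polynomial is λ² − (3)λ + (2) with roots 2 and 1.
Eigenvectors give P = [[2, −1], [−3, 1]] with P⁻¹ = [[−1, −1], [−3, −2]], and Q = P·diag(2, 1)·P⁻¹.
Then Q⁴ = P·diag(16, 1)·P⁻¹ = [[32, −1], [−48, 1]] · [[−1, −1], [−3, −2]] = [[−29, −30], [45, 46]].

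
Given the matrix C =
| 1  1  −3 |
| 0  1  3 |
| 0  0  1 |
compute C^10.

[[1, 10, 105], [0, 1, 30], [0, 0, 1]]

C = I + N where N = [[0, 1, −3], [0, 0, 3], [0, 0, 0]] is strictly upper-triangular, so N^3 = 0.
(I + N)^10 = I + 10·N + 45·N^2 = [[1, 10, 105], [0, 1, 30], [0, 0, 1]].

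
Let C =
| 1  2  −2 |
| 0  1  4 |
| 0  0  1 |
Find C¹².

[[1, 24, 504], [0, 1, 48], [0, 0, 1]]

C = I + N where N = [[0, 2, −2], [0, 0, 4], [0, 0, 0]] is strictly upper-triangular, so N³ = 0.
(I + N)¹² = I + 12·N + 66·N² = [[1, 24, 504], [0, 1, 48], [0, 0, 1]].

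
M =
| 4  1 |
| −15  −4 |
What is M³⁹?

M² = I (check: tr M = 0 and det M = −1), so M³⁹ = M since 39 is odd.

[[4, 1], [−15, −4]]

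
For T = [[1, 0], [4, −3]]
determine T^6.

[[1, 0], [−728, 729]]

tr T = −2 and det T = −3, so the characteristic polynomial is λ² − (−2)λ + (−3) with roots 1 and −3.
Eigenvectors give P = [[−1, 0], [−1, −1]] with P⁻¹ = [[−1, 0], [1, −1]], and T = P·diag(1, −3)·P⁻¹.
Then T^6 = P·diag(1, 729)·P⁻¹ = [[−1, 0], [−1, −729]] · [[−1, 0], [1, −1]] = [[1, 0], [−728, 729]].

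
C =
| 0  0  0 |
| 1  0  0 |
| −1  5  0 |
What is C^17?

C is strictly triangular, hence nilpotent: C^3 = 0, so C^17 = 0.

[[0, 0, 0], [0, 0, 0], [0, 0, 0]]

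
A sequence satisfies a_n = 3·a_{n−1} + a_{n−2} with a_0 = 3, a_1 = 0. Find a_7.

With companion matrix C = [[3, 1], [1, 0]], [a_n, a_{n−1}]ᵀ = C·[a_{n−1}, a_{n−2}]ᵀ, so [a_7, a_6]ᵀ = C⁶·[a_1, a_0]ᵀ.
C⁶ = [[1189, 360], [360, 109]], giving [a_7, a_6]ᵀ = [[1080], [327]].

1080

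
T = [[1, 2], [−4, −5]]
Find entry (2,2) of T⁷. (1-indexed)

−4373

tr T = −4 and det T = 3, so the characteristic polynomial is λ² − (−4)λ + (3) with roots −1 and −3.
Eigenvectors give P = [[−1, −1], [1, 2]] with P⁻¹ = [[−2, −1], [1, 1]], and T = P·diag(−1, −3)·P⁻¹.
Then T⁷ = P·diag(−1, −2187)·P⁻¹ = [[1, 2187], [−1, −4374]] · [[−2, −1], [1, 1]] = [[2185, 2186], [−4372, −4373]].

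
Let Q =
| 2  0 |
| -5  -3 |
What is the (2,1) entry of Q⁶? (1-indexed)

tr Q = -1 and det Q = -6, so the characteristic polynomial is λ² − (-1)λ + (-6) with roots -3 and 2.
Eigenvectors give P = [[0, 1], [-1, -1]] with P⁻¹ = [[-1, -1], [1, 0]], and Q = P·diag(-3, 2)·P⁻¹.
Then Q⁶ = P·diag(729, 64)·P⁻¹ = [[0, 64], [-729, -64]] · [[-1, -1], [1, 0]] = [[64, 0], [665, 729]].

665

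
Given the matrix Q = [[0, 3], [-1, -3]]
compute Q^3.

Q^2 = [[-3, -9], [3, 6]]
Q^3 = [[9, 18], [-6, -9]]

[[9, 18], [-6, -9]]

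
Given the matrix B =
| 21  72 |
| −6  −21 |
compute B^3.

[[189, 648], [−54, −189]]

tr B = 0 and det B = −9, so the characteristic polynomial is λ² − (0)λ + (−9) with roots −3 and 3.
Eigenvectors give P = [[3, 4], [−1, −1]] with P⁻¹ = [[−1, −4], [1, 3]], and B = P·diag(−3, 3)·P⁻¹.
Then B^3 = P·diag(−27, 27)·P⁻¹ = [[−81, 108], [27, −27]] · [[−1, −4], [1, 3]] = [[189, 648], [−54, −189]].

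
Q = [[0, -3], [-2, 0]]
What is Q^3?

Q^2 = [[6, 0], [0, 6]]
Q^3 = [[0, -18], [-12, 0]]

[[0, -18], [-12, 0]]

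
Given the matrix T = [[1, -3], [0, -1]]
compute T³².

T² = I (check: tr T = 0 and det T = -1), so T³² = I since 32 is even.

[[1, 0], [0, 1]]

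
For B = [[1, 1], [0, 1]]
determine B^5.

B = I + N where N = [[0, 1], [0, 0]] is strictly upper-triangular, so N^2 = 0.
(I + N)^5 = I + 5·N = [[1, 5], [0, 1]].

[[1, 5], [0, 1]]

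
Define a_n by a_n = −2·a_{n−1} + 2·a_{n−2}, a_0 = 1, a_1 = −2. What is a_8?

2448

With companion matrix M = [[−2, 2], [1, 0]], [a_n, a_{n−1}]ᵀ = M·[a_{n−1}, a_{n−2}]ᵀ, so [a_8, a_7]ᵀ = M⁷·[a_1, a_0]ᵀ.
M⁷ = [[−896, 656], [328, −240]], giving [a_8, a_7]ᵀ = [[2448], [−896]].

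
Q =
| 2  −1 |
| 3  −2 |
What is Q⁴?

[[1, 0], [0, 1]]

Q² = [[1, 0], [0, 1]]
Q³ = [[2, −1], [3, −2]]
Q⁴ = [[1, 0], [0, 1]]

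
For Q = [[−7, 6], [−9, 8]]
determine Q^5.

[[−67, 66], [−99, 98]]

tr Q = 1 and det Q = −2, so the characteristic polynomial is λ² − (1)λ + (−2) with roots 2 and −1.
Eigenvectors give P = [[−2, 1], [−3, 1]] with P⁻¹ = [[1, −1], [3, −2]], and Q = P·diag(2, −1)·P⁻¹.
Then Q^5 = P·diag(32, −1)·P⁻¹ = [[−64, −1], [−96, −1]] · [[1, −1], [3, −2]] = [[−67, 66], [−99, 98]].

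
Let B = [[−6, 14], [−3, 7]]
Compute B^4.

[[−6, 14], [−3, 7]]

B² = B (a projection; rank 1, trace 1), so B^4 = B.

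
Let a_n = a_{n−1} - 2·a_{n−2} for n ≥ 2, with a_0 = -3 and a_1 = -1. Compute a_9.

With companion matrix Q = [[1, -2], [1, 0]], [a_n, a_{n−1}]ᵀ = Q·[a_{n−1}, a_{n−2}]ᵀ, so [a_9, a_8]ᵀ = Q^8·[a_1, a_0]ᵀ.
Q^8 = [[-17, 6], [-3, -14]], giving [a_9, a_8]ᵀ = [[-1], [45]].

-1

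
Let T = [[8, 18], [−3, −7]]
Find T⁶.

[[190, 378], [−63, −125]]

tr T = 1 and det T = −2, so the characteristic polynomial is λ² − (1)λ + (−2) with roots 2 and −1.
Eigenvectors give P = [[3, −2], [−1, 1]] with P⁻¹ = [[1, 2], [1, 3]], and T = P·diag(2, −1)·P⁻¹.
Then T⁶ = P·diag(64, 1)·P⁻¹ = [[192, −2], [−64, 1]] · [[1, 2], [1, 3]] = [[190, 378], [−63, −125]].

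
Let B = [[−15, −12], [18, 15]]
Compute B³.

tr B = 0 and det B = −9, so the characteristic polynomial is λ² − (0)λ + (−9) with roots 3 and −3.
Eigenvectors give P = [[−2, −1], [3, 1]] with P⁻¹ = [[1, 1], [−3, −2]], and B = P·diag(3, −3)·P⁻¹.
Then B³ = P·diag(27, −27)·P⁻¹ = [[−54, 27], [81, −27]] · [[1, 1], [−3, −2]] = [[−135, −108], [162, 135]].

[[−135, −108], [162, 135]]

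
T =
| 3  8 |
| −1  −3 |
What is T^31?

T² = I (check: tr T = 0 and det T = −1), so T^31 = T since 31 is odd.

[[3, 8], [−1, −3]]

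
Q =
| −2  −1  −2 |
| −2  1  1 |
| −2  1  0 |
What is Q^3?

[[−24, −8, −21], [−18, 9, 4], [−20, 6, −1]]

Q^2 = [[10, −1, 3], [0, 4, 5], [2, 3, 5]]
Q^3 = [[−24, −8, −21], [−18, 9, 4], [−20, 6, −1]]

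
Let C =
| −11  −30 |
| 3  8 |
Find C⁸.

[[2551, 7650], [−765, −2294]]

tr C = −3 and det C = 2, so the characteristic polynomial is λ² − (−3)λ + (2) with roots −2 and −1.
Eigenvectors give P = [[10, −3], [−3, 1]] with P⁻¹ = [[1, 3], [3, 10]], and C = P·diag(−2, −1)·P⁻¹.
Then C⁸ = P·diag(256, 1)·P⁻¹ = [[2560, −3], [−768, 1]] · [[1, 3], [3, 10]] = [[2551, 7650], [−765, −2294]].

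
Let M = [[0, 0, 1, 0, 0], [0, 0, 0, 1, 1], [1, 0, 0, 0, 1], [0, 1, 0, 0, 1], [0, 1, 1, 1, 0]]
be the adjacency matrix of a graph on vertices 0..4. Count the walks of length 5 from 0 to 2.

The number of length-5 walks from vertex 0 to vertex 2 is entry (0,2) of M⁵, where M is the adjacency matrix.
M² = [[1, 0, 0, 0, 1], [0, 2, 1, 1, 1], [0, 1, 2, 1, 0], [0, 1, 1, 2, 1], [1, 1, 0, 1, 3]]
M³ = [[0, 1, 2, 1, 0], [1, 2, 1, 3, 4], [2, 1, 0, 1, 4], [1, 3, 1, 2, 4], [0, 4, 4, 4, 2]]
M⁴ = [[2, 1, 0, 1, 4], [1, 7, 5, 6, 6], [0, 5, 6, 5, 2], [1, 6, 5, 7, 6], [4, 6, 2, 6, 12]]
M⁵ = [[0, 5, 6, 5, 2], [5, 12, 7, 13, 18], [6, 7, 2, 7, 16], [5, 13, 7, 12, 18], [2, 18, 16, 18, 14]]

6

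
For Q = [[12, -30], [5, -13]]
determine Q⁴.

[[-114, 390], [-65, 211]]

tr Q = -1 and det Q = -6, so the characteristic polynomial is λ² − (-1)λ + (-6) with roots -3 and 2.
Eigenvectors give P = [[-2, 3], [-1, 1]] with P⁻¹ = [[1, -3], [1, -2]], and Q = P·diag(-3, 2)·P⁻¹.
Then Q⁴ = P·diag(81, 16)·P⁻¹ = [[-162, 48], [-81, 16]] · [[1, -3], [1, -2]] = [[-114, 390], [-65, 211]].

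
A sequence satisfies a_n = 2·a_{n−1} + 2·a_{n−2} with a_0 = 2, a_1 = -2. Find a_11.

-9792

With companion matrix T = [[2, 2], [1, 0]], [a_n, a_{n−1}]ᵀ = T·[a_{n−1}, a_{n−2}]ᵀ, so [a_11, a_10]ᵀ = T¹⁰·[a_1, a_0]ᵀ.
T¹⁰ = [[18272, 13376], [6688, 4896]], giving [a_11, a_10]ᵀ = [[-9792], [-3584]].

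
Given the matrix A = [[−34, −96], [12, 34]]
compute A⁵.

[[−544, −1536], [192, 544]]

tr A = 0 and det A = −4, so the characteristic polynomial is λ² − (0)λ + (−4) with roots 2 and −2.
Eigenvectors give P = [[−8, −3], [3, 1]] with P⁻¹ = [[1, 3], [−3, −8]], and A = P·diag(2, −2)·P⁻¹.
Then A⁵ = P·diag(32, −32)·P⁻¹ = [[−256, 96], [96, −32]] · [[1, 3], [−3, −8]] = [[−544, −1536], [192, 544]].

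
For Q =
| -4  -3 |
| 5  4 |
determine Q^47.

[[-4, -3], [5, 4]]

Q² = I (check: tr Q = 0 and det Q = -1), so Q^47 = Q since 47 is odd.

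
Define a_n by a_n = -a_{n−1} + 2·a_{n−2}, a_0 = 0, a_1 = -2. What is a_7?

With companion matrix B = [[-1, 2], [1, 0]], [a_n, a_{n−1}]ᵀ = B·[a_{n−1}, a_{n−2}]ᵀ, so [a_7, a_6]ᵀ = B⁶·[a_1, a_0]ᵀ.
B⁶ = [[43, -42], [-21, 22]], giving [a_7, a_6]ᵀ = [[-86], [42]].

-86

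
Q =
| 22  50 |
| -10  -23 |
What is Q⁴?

[[-244, -650], [130, 341]]

tr Q = -1 and det Q = -6, so the characteristic polynomial is λ² − (-1)λ + (-6) with roots -3 and 2.
Eigenvectors give P = [[2, 5], [-1, -2]] with P⁻¹ = [[-2, -5], [1, 2]], and Q = P·diag(-3, 2)·P⁻¹.
Then Q⁴ = P·diag(81, 16)·P⁻¹ = [[162, 80], [-81, -32]] · [[-2, -5], [1, 2]] = [[-244, -650], [130, 341]].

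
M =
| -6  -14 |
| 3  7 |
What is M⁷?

M² = M (a projection; rank 1, trace 1), so M⁷ = M.

[[-6, -14], [3, 7]]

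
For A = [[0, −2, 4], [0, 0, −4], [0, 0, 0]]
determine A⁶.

[[0, 0, 0], [0, 0, 0], [0, 0, 0]]

A is strictly triangular, hence nilpotent: A³ = 0, so A⁶ = 0.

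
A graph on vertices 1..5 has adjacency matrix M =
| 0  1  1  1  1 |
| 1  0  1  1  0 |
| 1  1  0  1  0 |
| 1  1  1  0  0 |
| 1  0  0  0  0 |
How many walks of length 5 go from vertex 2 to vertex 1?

The number of length-5 walks from vertex 2 to vertex 1 is entry (2,1) of M⁵, where M is the adjacency matrix.
M² = [[4, 2, 2, 2, 0], [2, 3, 2, 2, 1], [2, 2, 3, 2, 1], [2, 2, 2, 3, 1], [0, 1, 1, 1, 1]]
M³ = [[6, 8, 8, 8, 4], [8, 6, 7, 7, 2], [8, 7, 6, 7, 2], [8, 7, 7, 6, 2], [4, 2, 2, 2, 0]]
M⁴ = [[28, 22, 22, 22, 6], [22, 22, 21, 21, 8], [22, 21, 22, 21, 8], [22, 21, 21, 22, 8], [6, 8, 8, 8, 4]]
M⁵ = [[72, 72, 72, 72, 28], [72, 64, 65, 65, 22], [72, 65, 64, 65, 22], [72, 65, 65, 64, 22], [28, 22, 22, 22, 6]]

72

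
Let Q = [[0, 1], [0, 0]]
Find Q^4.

Q^2 = [[0, 0], [0, 0]]
Q^3 = [[0, 0], [0, 0]]
Q^4 = [[0, 0], [0, 0]]

[[0, 0], [0, 0]]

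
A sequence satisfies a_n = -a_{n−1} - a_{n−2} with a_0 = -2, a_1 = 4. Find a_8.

With companion matrix C = [[-1, -1], [1, 0]], [a_n, a_{n−1}]ᵀ = C·[a_{n−1}, a_{n−2}]ᵀ, so [a_8, a_7]ᵀ = C⁷·[a_1, a_0]ᵀ.
C⁷ = [[-1, -1], [1, 0]], giving [a_8, a_7]ᵀ = [[-2], [4]].

-2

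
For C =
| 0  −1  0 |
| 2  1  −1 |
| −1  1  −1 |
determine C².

[[−2, −1, 1], [3, −2, 0], [3, 1, 0]]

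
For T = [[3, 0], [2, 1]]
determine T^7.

[[2187, 0], [2186, 1]]

tr T = 4 and det T = 3, so the characteristic polynomial is λ² − (4)λ + (3) with roots 1 and 3.
Eigenvectors give P = [[0, 1], [1, 1]] with P⁻¹ = [[-1, 1], [1, 0]], and T = P·diag(1, 3)·P⁻¹.
Then T^7 = P·diag(1, 2187)·P⁻¹ = [[0, 2187], [1, 2187]] · [[-1, 1], [1, 0]] = [[2187, 0], [2186, 1]].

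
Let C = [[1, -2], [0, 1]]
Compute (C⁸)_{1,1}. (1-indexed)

C = I + N where N = [[0, -2], [0, 0]] is strictly upper-triangular, so N² = 0.
(I + N)⁸ = I + 8·N = [[1, -16], [0, 1]].

1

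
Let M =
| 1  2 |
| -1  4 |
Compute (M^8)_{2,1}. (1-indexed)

-6305

tr M = 5 and det M = 6, so the characteristic polynomial is λ² − (5)λ + (6) with roots 3 and 2.
Eigenvectors give P = [[-1, 2], [-1, 1]] with P⁻¹ = [[1, -2], [1, -1]], and M = P·diag(3, 2)·P⁻¹.
Then M^8 = P·diag(6561, 256)·P⁻¹ = [[-6561, 512], [-6561, 256]] · [[1, -2], [1, -1]] = [[-6049, 12610], [-6305, 12866]].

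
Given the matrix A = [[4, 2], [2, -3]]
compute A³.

A² = [[20, 2], [2, 13]]
A³ = [[84, 34], [34, -35]]

[[84, 34], [34, -35]]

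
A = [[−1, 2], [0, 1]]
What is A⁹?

A² = I (check: tr A = 0 and det A = −1), so A⁹ = A since 9 is odd.

[[−1, 2], [0, 1]]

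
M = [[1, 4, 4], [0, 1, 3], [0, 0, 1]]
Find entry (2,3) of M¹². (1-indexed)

M = I + N where N = [[0, 4, 4], [0, 0, 3], [0, 0, 0]] is strictly upper-triangular, so N³ = 0.
(I + N)¹² = I + 12·N + 66·N² = [[1, 48, 840], [0, 1, 36], [0, 0, 1]].

36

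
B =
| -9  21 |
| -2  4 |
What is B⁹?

[[-134709, 402591], [-38342, 114514]]

tr B = -5 and det B = 6, so the characteristic polynomial is λ² − (-5)λ + (6) with roots -2 and -3.
Eigenvectors give P = [[3, 7], [1, 2]] with P⁻¹ = [[-2, 7], [1, -3]], and B = P·diag(-2, -3)·P⁻¹.
Then B⁹ = P·diag(-512, -19683)·P⁻¹ = [[-1536, -137781], [-512, -39366]] · [[-2, 7], [1, -3]] = [[-134709, 402591], [-38342, 114514]].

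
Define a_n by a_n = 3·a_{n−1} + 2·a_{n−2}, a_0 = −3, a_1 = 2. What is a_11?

With companion matrix M = [[3, 2], [1, 0]], [a_n, a_{n−1}]ᵀ = M·[a_{n−1}, a_{n−2}]ᵀ, so [a_11, a_10]ᵀ = M¹⁰·[a_1, a_0]ᵀ.
M¹⁰ = [[283667, 159294], [79647, 44726]], giving [a_11, a_10]ᵀ = [[89452], [25116]].

89452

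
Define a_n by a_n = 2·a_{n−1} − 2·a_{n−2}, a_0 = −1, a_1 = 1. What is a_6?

−16

With companion matrix M = [[2, −2], [1, 0]], [a_n, a_{n−1}]ᵀ = M·[a_{n−1}, a_{n−2}]ᵀ, so [a_6, a_5]ᵀ = M⁵·[a_1, a_0]ᵀ.
M⁵ = [[−8, 8], [−4, 0]], giving [a_6, a_5]ᵀ = [[−16], [−4]].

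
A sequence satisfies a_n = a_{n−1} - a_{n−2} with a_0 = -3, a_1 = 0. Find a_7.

With companion matrix B = [[1, -1], [1, 0]], [a_n, a_{n−1}]ᵀ = B·[a_{n−1}, a_{n−2}]ᵀ, so [a_7, a_6]ᵀ = B⁶·[a_1, a_0]ᵀ.
B⁶ = [[1, 0], [0, 1]], giving [a_7, a_6]ᵀ = [[0], [-3]].

0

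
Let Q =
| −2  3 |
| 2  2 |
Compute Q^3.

[[−20, 30], [20, 20]]

Q^2 = [[10, 0], [0, 10]]
Q^3 = [[−20, 30], [20, 20]]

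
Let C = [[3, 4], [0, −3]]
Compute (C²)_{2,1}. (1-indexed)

0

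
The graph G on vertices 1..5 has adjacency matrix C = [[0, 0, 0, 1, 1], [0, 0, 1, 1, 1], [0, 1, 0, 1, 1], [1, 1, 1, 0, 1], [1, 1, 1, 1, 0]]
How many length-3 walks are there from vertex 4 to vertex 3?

9

The number of length-3 walks from vertex 4 to vertex 3 is entry (4,3) of C³, where C is the adjacency matrix.
C² = [[2, 2, 2, 1, 1], [2, 3, 2, 2, 2], [2, 2, 3, 2, 2], [1, 2, 2, 4, 3], [1, 2, 2, 3, 4]]
C³ = [[2, 4, 4, 7, 7], [4, 6, 7, 9, 9], [4, 7, 6, 9, 9], [7, 9, 9, 8, 9], [7, 9, 9, 9, 8]]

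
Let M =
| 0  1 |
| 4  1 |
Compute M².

[[4, 1], [4, 5]]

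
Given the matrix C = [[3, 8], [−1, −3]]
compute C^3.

C² = I (check: tr C = 0 and det C = −1), so C^3 = C since 3 is odd.

[[3, 8], [−1, −3]]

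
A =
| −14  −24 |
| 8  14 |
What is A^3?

[[−56, −96], [32, 56]]

tr A = 0 and det A = −4, so the characteristic polynomial is λ² − (0)λ + (−4) with roots 2 and −2.
Eigenvectors give P = [[−3, −2], [2, 1]] with P⁻¹ = [[1, 2], [−2, −3]], and A = P·diag(2, −2)·P⁻¹.
Then A^3 = P·diag(8, −8)·P⁻¹ = [[−24, 16], [16, −8]] · [[1, 2], [−2, −3]] = [[−56, −96], [32, 56]].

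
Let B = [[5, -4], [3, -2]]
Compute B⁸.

tr B = 3 and det B = 2, so the characteristic polynomial is λ² − (3)λ + (2) with roots 2 and 1.
Eigenvectors give P = [[4, 1], [3, 1]] with P⁻¹ = [[1, -1], [-3, 4]], and B = P·diag(2, 1)·P⁻¹.
Then B⁸ = P·diag(256, 1)·P⁻¹ = [[1024, 1], [768, 1]] · [[1, -1], [-3, 4]] = [[1021, -1020], [765, -764]].

[[1021, -1020], [765, -764]]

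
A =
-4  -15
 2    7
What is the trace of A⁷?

129

tr A = 3 and det A = 2, so the characteristic polynomial is λ² − (3)λ + (2) with roots 2 and 1.
Eigenvectors give P = [[5, 3], [-2, -1]] with P⁻¹ = [[-1, -3], [2, 5]], and A = P·diag(2, 1)·P⁻¹.
Then A⁷ = P·diag(128, 1)·P⁻¹ = [[640, 3], [-256, -1]] · [[-1, -3], [2, 5]] = [[-634, -1905], [254, 763]].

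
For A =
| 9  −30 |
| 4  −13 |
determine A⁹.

tr A = −4 and det A = 3, so the characteristic polynomial is λ² − (−4)λ + (3) with roots −1 and −3.
Eigenvectors give P = [[−3, 5], [−1, 2]] with P⁻¹ = [[−2, 5], [−1, 3]], and A = P·diag(−1, −3)·P⁻¹.
Then A⁹ = P·diag(−1, −19683)·P⁻¹ = [[3, −98415], [1, −39366]] · [[−2, 5], [−1, 3]] = [[98409, −295230], [39364, −118093]].

[[98409, −295230], [39364, −118093]]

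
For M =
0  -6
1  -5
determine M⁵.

[[390, -1266], [211, -665]]

tr M = -5 and det M = 6, so the characteristic polynomial is λ² − (-5)λ + (6) with roots -3 and -2.
Eigenvectors give P = [[-2, 3], [-1, 1]] with P⁻¹ = [[1, -3], [1, -2]], and M = P·diag(-3, -2)·P⁻¹.
Then M⁵ = P·diag(-243, -32)·P⁻¹ = [[486, -96], [243, -32]] · [[1, -3], [1, -2]] = [[390, -1266], [211, -665]].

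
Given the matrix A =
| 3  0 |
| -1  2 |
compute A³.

[[27, 0], [-19, 8]]

tr A = 5 and det A = 6, so the characteristic polynomial is λ² − (5)λ + (6) with roots 2 and 3.
Eigenvectors give P = [[0, -1], [1, 1]] with P⁻¹ = [[1, 1], [-1, 0]], and A = P·diag(2, 3)·P⁻¹.
Then A³ = P·diag(8, 27)·P⁻¹ = [[0, -27], [8, 27]] · [[1, 1], [-1, 0]] = [[27, 0], [-19, 8]].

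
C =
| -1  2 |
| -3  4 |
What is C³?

tr C = 3 and det C = 2, so the characteristic polynomial is λ² − (3)λ + (2) with roots 2 and 1.
Eigenvectors give P = [[-2, 1], [-3, 1]] with P⁻¹ = [[1, -1], [3, -2]], and C = P·diag(2, 1)·P⁻¹.
Then C³ = P·diag(8, 1)·P⁻¹ = [[-16, 1], [-24, 1]] · [[1, -1], [3, -2]] = [[-13, 14], [-21, 22]].

[[-13, 14], [-21, 22]]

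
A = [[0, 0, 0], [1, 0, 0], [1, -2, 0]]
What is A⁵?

A is strictly triangular, hence nilpotent: A³ = 0, so A⁵ = 0.

[[0, 0, 0], [0, 0, 0], [0, 0, 0]]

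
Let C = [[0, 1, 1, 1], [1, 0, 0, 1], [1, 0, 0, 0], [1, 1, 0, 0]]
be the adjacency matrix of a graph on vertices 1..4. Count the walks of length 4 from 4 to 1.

6

The number of length-4 walks from vertex 4 to vertex 1 is entry (4,1) of C⁴, where C is the adjacency matrix.
C² = [[3, 1, 0, 1], [1, 2, 1, 1], [0, 1, 1, 1], [1, 1, 1, 2]]
C³ = [[2, 4, 3, 4], [4, 2, 1, 3], [3, 1, 0, 1], [4, 3, 1, 2]]
C⁴ = [[11, 6, 2, 6], [6, 7, 4, 6], [2, 4, 3, 4], [6, 6, 4, 7]]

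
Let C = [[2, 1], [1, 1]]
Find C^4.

[[34, 21], [21, 13]]

C^2 = [[5, 3], [3, 2]]
C^3 = [[13, 8], [8, 5]]
C^4 = [[34, 21], [21, 13]]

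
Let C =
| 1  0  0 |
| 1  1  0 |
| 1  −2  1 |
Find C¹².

[[1, 0, 0], [12, 1, 0], [−120, −24, 1]]

C = I + N where N = [[0, 0, 0], [1, 0, 0], [1, −2, 0]] is strictly lower-triangular, so N³ = 0.
(I + N)¹² = I + 12·N + 66·N² = [[1, 0, 0], [12, 1, 0], [−120, −24, 1]].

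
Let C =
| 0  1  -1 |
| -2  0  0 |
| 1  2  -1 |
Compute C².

[[-3, -2, 1], [0, -2, 2], [-5, -1, 0]]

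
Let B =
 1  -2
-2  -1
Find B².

[[5, 0], [0, 5]]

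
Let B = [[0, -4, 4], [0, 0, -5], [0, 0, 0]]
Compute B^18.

B is strictly triangular, hence nilpotent: B^3 = 0, so B^18 = 0.

[[0, 0, 0], [0, 0, 0], [0, 0, 0]]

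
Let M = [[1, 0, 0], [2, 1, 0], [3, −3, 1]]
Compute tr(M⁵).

M = I + N where N = [[0, 0, 0], [2, 0, 0], [3, −3, 0]] is strictly lower-triangular, so N³ = 0.
(I + N)⁵ = I + 5·N + 10·N² = [[1, 0, 0], [10, 1, 0], [−45, −15, 1]].

3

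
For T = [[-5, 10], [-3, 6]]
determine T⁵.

[[-5, 10], [-3, 6]]

T² = T (a projection; rank 1, trace 1), so T⁵ = T.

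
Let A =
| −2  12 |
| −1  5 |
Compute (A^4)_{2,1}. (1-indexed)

−15

tr A = 3 and det A = 2, so the characteristic polynomial is λ² − (3)λ + (2) with roots 1 and 2.
Eigenvectors give P = [[−4, −3], [−1, −1]] with P⁻¹ = [[−1, 3], [1, −4]], and A = P·diag(1, 2)·P⁻¹.
Then A^4 = P·diag(1, 16)·P⁻¹ = [[−4, −48], [−1, −16]] · [[−1, 3], [1, −4]] = [[−44, 180], [−15, 61]].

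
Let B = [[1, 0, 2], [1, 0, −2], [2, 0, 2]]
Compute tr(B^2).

13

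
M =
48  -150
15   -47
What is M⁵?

tr M = 1 and det M = -6, so the characteristic polynomial is λ² − (1)λ + (-6) with roots 3 and -2.
Eigenvectors give P = [[10, 3], [3, 1]] with P⁻¹ = [[1, -3], [-3, 10]], and M = P·diag(3, -2)·P⁻¹.
Then M⁵ = P·diag(243, -32)·P⁻¹ = [[2430, -96], [729, -32]] · [[1, -3], [-3, 10]] = [[2718, -8250], [825, -2507]].

[[2718, -8250], [825, -2507]]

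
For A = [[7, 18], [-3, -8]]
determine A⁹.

tr A = -1 and det A = -2, so the characteristic polynomial is λ² − (-1)λ + (-2) with roots 1 and -2.
Eigenvectors give P = [[3, -2], [-1, 1]] with P⁻¹ = [[1, 2], [1, 3]], and A = P·diag(1, -2)·P⁻¹.
Then A⁹ = P·diag(1, -512)·P⁻¹ = [[3, 1024], [-1, -512]] · [[1, 2], [1, 3]] = [[1027, 3078], [-513, -1538]].

[[1027, 3078], [-513, -1538]]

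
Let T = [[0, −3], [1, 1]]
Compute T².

[[−3, −3], [1, −2]]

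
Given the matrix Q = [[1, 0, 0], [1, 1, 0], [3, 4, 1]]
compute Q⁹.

[[1, 0, 0], [9, 1, 0], [171, 36, 1]]

Q = I + N where N = [[0, 0, 0], [1, 0, 0], [3, 4, 0]] is strictly lower-triangular, so N³ = 0.
(I + N)⁹ = I + 9·N + 36·N² = [[1, 0, 0], [9, 1, 0], [171, 36, 1]].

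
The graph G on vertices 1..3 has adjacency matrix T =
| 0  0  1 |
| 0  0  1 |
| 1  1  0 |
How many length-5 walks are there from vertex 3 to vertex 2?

4

The number of length-5 walks from vertex 3 to vertex 2 is entry (3,2) of T^5, where T is the adjacency matrix.
T^2 = [[1, 1, 0], [1, 1, 0], [0, 0, 2]]
T^3 = [[0, 0, 2], [0, 0, 2], [2, 2, 0]]
T^4 = [[2, 2, 0], [2, 2, 0], [0, 0, 4]]
T^5 = [[0, 0, 4], [0, 0, 4], [4, 4, 0]]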